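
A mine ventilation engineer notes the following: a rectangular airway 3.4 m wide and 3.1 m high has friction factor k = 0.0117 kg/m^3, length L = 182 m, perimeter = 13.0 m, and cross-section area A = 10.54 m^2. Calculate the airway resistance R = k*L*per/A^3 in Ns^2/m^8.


0.0236 Ns^2/m^8

Compute the numerator:
k * L * per = 0.0117 * 182 * 13.0
= 27.6822
Compute the denominator:
A^3 = 10.54^3 = 1170.905464
Resistance:
R = 27.6822 / 1170.905464
= 0.0236 Ns^2/m^8


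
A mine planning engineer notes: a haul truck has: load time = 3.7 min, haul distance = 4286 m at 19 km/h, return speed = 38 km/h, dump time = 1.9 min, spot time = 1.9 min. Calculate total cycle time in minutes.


27.8021 min

Convert haul speed to m/min: 19 * 1000/60 = 316.6666667 m/min
Haul time = 4286 / 316.6666667 = 13.53473684 min
Convert return speed to m/min: 38 * 1000/60 = 633.3333333 m/min
Return time = 4286 / 633.3333333 = 6.767368421 min
Total cycle time:
= 3.7 + 13.53473684 + 1.9 + 6.767368421 + 1.9
= 27.8021 min


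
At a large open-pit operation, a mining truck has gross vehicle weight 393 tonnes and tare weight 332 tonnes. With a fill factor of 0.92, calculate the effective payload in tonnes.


56.12 tonnes

Maximum payload = gross - tare
= 393 - 332 = 61 tonnes
Effective payload = max payload * fill factor
= 61 * 0.92
= 56.12 tonnes


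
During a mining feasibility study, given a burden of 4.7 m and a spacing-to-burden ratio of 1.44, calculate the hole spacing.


6.768 m

Spacing = burden * ratio
= 4.7 * 1.44
= 6.768 m


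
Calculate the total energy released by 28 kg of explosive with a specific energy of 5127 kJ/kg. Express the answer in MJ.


Energy = mass * specific_energy / 1000
= 28 * 5127 / 1000
= 143556 / 1000
= 143.556 MJ

143.556 MJ


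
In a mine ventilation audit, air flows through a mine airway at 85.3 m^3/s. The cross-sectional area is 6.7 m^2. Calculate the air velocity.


Velocity = flow rate / cross-sectional area
= 85.3 / 6.7
= 12.7313 m/s

12.7313 m/s


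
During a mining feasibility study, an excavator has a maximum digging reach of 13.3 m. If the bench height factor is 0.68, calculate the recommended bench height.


Bench height = reach * factor
= 13.3 * 0.68
= 9.044 m

9.044 m


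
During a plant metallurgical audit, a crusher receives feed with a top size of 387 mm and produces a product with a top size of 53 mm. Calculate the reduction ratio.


Reduction ratio = feed size / product size
= 387 / 53
= 7.3019

7.3019


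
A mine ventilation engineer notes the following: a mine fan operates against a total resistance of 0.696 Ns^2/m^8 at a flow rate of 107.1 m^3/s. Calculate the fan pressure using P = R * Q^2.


7983.4054 Pa

Compute Q^2:
Q^2 = 107.1^2 = 11470.41
Compute pressure:
P = R * Q^2 = 0.696 * 11470.41
= 7983.4054 Pa


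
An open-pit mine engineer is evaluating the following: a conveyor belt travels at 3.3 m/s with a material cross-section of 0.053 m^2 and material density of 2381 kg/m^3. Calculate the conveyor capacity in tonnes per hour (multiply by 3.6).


1499.1728 t/h

Volumetric flow = speed * area
= 3.3 * 0.053 = 0.1749 m^3/s
Mass flow = volumetric * density
= 0.1749 * 2381 = 416.4369 kg/s
Convert to t/h: multiply by 3.6
Capacity = 416.4369 * 3.6
= 1499.1728 t/h


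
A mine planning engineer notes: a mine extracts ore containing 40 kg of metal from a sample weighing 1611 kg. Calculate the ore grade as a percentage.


2.4829%

Ore grade = (metal mass / ore mass) * 100
= (40 / 1611) * 100
= 0.02482929857 * 100
= 2.4829%


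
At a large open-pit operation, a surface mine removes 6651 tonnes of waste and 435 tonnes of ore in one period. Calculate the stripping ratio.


Stripping ratio = waste tonnage / ore tonnage
= 6651 / 435
= 15.2897

15.2897


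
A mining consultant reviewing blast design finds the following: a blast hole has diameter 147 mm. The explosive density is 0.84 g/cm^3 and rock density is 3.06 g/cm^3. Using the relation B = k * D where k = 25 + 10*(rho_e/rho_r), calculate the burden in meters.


4.0785 m

First, compute k:
rho_e / rho_r = 0.84 / 3.06 = 0.2745098039
k = 25 + 10 * 0.2745098039 = 27.74509804
Then, compute burden:
B = k * D / 1000 = 27.74509804 * 147 / 1000
= 4078.529412 / 1000
= 4.0785 m


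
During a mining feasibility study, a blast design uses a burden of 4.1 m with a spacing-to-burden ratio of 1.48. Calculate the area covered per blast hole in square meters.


24.8788 m^2

First, find the spacing:
Spacing = burden * ratio = 4.1 * 1.48
= 6.068 m
Then, calculate the area:
Area = burden * spacing = 4.1 * 6.068
= 24.8788 m^2


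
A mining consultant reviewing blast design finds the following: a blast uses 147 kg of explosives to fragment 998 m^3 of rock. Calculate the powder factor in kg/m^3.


Powder factor = explosive mass / rock volume
= 147 / 998
= 0.1473 kg/m^3

0.1473 kg/m^3


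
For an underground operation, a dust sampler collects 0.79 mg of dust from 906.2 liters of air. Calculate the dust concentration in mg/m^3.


0.8718 mg/m^3

Convert liters to m^3: 1 m^3 = 1000 L
Concentration = mass / volume * 1000
= 0.79 / 906.2 * 1000
= 0.0008717722357 * 1000
= 0.8718 mg/m^3


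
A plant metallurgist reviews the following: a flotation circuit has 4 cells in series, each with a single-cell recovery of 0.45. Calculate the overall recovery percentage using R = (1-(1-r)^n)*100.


90.8494%

Complement of single-cell recovery:
1 - r = 1 - 0.45 = 0.55
Raise to power n:
(1 - r)^4 = 0.55^4 = 0.09150625
Overall recovery:
R = (1 - 0.09150625) * 100
= 90.8494%


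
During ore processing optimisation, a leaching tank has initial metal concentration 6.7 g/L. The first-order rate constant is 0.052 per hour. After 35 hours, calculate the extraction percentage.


Compute the exponent:
-k * t = -0.052 * 35 = -1.82
Remaining concentration:
C = 6.7 * exp(-1.82)
= 6.7 * 0.1620257509
= 1.085572531 g/L
Extracted = 6.7 - 1.085572531 = 5.614427469 g/L
Extraction % = 5.614427469 / 6.7 * 100
= 83.7974%

83.7974%


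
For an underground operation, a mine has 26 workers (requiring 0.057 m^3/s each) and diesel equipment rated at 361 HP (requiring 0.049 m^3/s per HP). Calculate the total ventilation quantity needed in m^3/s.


Airflow for workers:
Q_people = 26 * 0.057 = 1.482 m^3/s
Airflow for diesel equipment:
Q_diesel = 361 * 0.049 = 17.689 m^3/s
Total ventilation:
Q_total = 1.482 + 17.689
= 19.171 m^3/s

19.171 m^3/s


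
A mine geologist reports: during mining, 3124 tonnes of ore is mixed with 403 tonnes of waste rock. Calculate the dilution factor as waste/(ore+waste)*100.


Total material = ore + waste
= 3124 + 403 = 3527 tonnes
Dilution = waste / total * 100
= 403 / 3527 * 100
= 0.114261412 * 100
= 11.4261%

11.4261%


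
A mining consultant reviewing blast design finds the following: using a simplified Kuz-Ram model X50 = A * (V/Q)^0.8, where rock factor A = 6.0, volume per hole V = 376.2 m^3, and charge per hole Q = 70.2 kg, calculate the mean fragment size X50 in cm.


Compute V/Q:
V/Q = 376.2 / 70.2 = 5.358974359
Raise to the power 0.8:
(V/Q)^0.8 = 5.358974359^0.8 = 3.830587113
Multiply by A:
X50 = 6.0 * 3.830587113
= 22.9835 cm

22.9835 cm


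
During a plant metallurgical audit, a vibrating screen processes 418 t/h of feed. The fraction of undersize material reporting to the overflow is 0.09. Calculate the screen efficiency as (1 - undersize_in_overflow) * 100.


91.0%

Screen efficiency = (1 - fraction of undersize in overflow) * 100
= (1 - 0.09) * 100
= 0.91 * 100
= 91.0%


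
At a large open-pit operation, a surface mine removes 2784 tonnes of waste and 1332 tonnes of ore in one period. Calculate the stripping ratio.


Stripping ratio = waste tonnage / ore tonnage
= 2784 / 1332
= 2.0901

2.0901


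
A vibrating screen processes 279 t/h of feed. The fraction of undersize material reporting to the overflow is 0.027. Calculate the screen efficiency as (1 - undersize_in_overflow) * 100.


Screen efficiency = (1 - fraction of undersize in overflow) * 100
= (1 - 0.027) * 100
= 0.973 * 100
= 97.3%

97.3%


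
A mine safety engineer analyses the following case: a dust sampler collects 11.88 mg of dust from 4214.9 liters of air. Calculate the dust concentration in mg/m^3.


2.8186 mg/m^3

Convert liters to m^3: 1 m^3 = 1000 L
Concentration = mass / volume * 1000
= 11.88 / 4214.9 * 1000
= 0.002818572208 * 1000
= 2.8186 mg/m^3


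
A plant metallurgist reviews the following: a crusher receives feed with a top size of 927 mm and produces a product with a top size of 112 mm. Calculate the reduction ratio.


Reduction ratio = feed size / product size
= 927 / 112
= 8.2768

8.2768


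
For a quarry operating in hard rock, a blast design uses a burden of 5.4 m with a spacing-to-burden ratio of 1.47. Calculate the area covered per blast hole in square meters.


42.8652 m^2

First, find the spacing:
Spacing = burden * ratio = 5.4 * 1.47
= 7.938 m
Then, calculate the area:
Area = burden * spacing = 5.4 * 7.938
= 42.8652 m^2


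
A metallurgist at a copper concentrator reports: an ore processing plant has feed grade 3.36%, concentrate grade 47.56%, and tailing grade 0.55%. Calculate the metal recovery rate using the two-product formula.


84.6094%

Using the two-product formula:
R = 100 * c * (f - t) / (f * (c - t))
Numerator = 100 * 47.56 * (3.36 - 0.55)
= 100 * 47.56 * 2.81
= 13364.36
Denominator = 3.36 * (47.56 - 0.55)
= 3.36 * 47.01
= 157.9536
R = 13364.36 / 157.9536
= 84.6094%


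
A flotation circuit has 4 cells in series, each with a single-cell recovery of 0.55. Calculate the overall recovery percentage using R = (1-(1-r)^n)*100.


95.8994%

Complement of single-cell recovery:
1 - r = 1 - 0.55 = 0.45
Raise to power n:
(1 - r)^4 = 0.45^4 = 0.04100625
Overall recovery:
R = (1 - 0.04100625) * 100
= 95.8994%


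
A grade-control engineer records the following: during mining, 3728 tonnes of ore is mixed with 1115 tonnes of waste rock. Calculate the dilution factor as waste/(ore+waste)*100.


Total material = ore + waste
= 3728 + 1115 = 4843 tonnes
Dilution = waste / total * 100
= 1115 / 4843 * 100
= 0.2302291968 * 100
= 23.0229%

23.0229%


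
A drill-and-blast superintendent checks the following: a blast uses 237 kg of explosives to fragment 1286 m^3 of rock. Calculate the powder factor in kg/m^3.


Powder factor = explosive mass / rock volume
= 237 / 1286
= 0.1843 kg/m^3

0.1843 kg/m^3


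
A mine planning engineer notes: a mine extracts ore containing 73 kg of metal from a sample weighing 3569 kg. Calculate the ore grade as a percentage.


Ore grade = (metal mass / ore mass) * 100
= (73 / 3569) * 100
= 0.02045390866 * 100
= 2.0454%

2.0454%


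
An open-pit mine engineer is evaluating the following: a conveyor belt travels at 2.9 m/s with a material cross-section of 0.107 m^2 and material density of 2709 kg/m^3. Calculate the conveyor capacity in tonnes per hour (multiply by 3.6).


Volumetric flow = speed * area
= 2.9 * 0.107 = 0.3103 m^3/s
Mass flow = volumetric * density
= 0.3103 * 2709 = 840.6027 kg/s
Convert to t/h: multiply by 3.6
Capacity = 840.6027 * 3.6
= 3026.1697 t/h

3026.1697 t/h


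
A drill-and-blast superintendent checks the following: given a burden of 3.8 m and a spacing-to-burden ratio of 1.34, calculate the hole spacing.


5.092 m

Spacing = burden * ratio
= 3.8 * 1.34
= 5.092 m


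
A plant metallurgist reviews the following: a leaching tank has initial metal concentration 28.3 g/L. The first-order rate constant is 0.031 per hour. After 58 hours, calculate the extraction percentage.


83.437%

Compute the exponent:
-k * t = -0.031 * 58 = -1.798
Remaining concentration:
C = 28.3 * exp(-1.798)
= 28.3 * 0.1656298168
= 4.687323816 g/L
Extracted = 28.3 - 4.687323816 = 23.61267618 g/L
Extraction % = 23.61267618 / 28.3 * 100
= 83.437%


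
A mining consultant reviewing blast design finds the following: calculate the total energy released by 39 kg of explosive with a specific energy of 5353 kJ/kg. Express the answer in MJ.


208.767 MJ

Energy = mass * specific_energy / 1000
= 39 * 5353 / 1000
= 208767 / 1000
= 208.767 MJ


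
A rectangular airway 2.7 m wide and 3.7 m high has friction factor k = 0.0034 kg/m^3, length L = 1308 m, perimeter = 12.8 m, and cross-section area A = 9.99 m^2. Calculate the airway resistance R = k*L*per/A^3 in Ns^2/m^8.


Compute the numerator:
k * L * per = 0.0034 * 1308 * 12.8
= 56.92416
Compute the denominator:
A^3 = 9.99^3 = 997.002999
Resistance:
R = 56.92416 / 997.002999
= 0.0571 Ns^2/m^8

0.0571 Ns^2/m^8


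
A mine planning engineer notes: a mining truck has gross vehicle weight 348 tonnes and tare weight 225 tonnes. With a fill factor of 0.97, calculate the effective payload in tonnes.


Maximum payload = gross - tare
= 348 - 225 = 123 tonnes
Effective payload = max payload * fill factor
= 123 * 0.97
= 119.31 tonnes

119.31 tonnes


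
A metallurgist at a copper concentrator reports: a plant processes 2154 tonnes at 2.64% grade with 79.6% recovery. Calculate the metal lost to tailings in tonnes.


Total metal in feed:
= 2154 * 2.64 / 100 = 56.8656 tonnes
Metal recovered:
= 56.8656 * 79.6 / 100 = 45.2650176 tonnes
Metal lost to tailings:
= 56.8656 - 45.2650176
= 11.6006 tonnes

11.6006 tonnes


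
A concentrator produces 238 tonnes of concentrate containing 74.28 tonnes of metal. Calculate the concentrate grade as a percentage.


31.2101%

Grade = (metal in concentrate / concentrate mass) * 100
= (74.28 / 238) * 100
= 0.3121008403 * 100
= 31.2101%


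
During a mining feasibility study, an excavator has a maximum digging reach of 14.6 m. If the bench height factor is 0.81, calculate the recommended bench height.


11.826 m

Bench height = reach * factor
= 14.6 * 0.81
= 11.826 m


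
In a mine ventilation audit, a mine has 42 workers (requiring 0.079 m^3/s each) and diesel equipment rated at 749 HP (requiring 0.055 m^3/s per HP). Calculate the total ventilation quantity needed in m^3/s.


44.513 m^3/s

Airflow for workers:
Q_people = 42 * 0.079 = 3.318 m^3/s
Airflow for diesel equipment:
Q_diesel = 749 * 0.055 = 41.195 m^3/s
Total ventilation:
Q_total = 3.318 + 41.195
= 44.513 m^3/s


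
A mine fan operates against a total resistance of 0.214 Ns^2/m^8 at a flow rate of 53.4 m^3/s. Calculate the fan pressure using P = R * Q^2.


610.2338 Pa

Compute Q^2:
Q^2 = 53.4^2 = 2851.56
Compute pressure:
P = R * Q^2 = 0.214 * 2851.56
= 610.2338 Pa


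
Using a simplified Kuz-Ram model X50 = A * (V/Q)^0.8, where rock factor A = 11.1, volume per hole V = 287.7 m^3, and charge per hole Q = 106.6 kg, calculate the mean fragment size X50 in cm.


24.5623 cm

Compute V/Q:
V/Q = 287.7 / 106.6 = 2.698874296
Raise to the power 0.8:
(V/Q)^0.8 = 2.698874296^0.8 = 2.212820192
Multiply by A:
X50 = 11.1 * 2.212820192
= 24.5623 cm


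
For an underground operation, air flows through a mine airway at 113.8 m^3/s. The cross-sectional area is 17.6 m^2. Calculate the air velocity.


Velocity = flow rate / cross-sectional area
= 113.8 / 17.6
= 6.4659 m/s

6.4659 m/s


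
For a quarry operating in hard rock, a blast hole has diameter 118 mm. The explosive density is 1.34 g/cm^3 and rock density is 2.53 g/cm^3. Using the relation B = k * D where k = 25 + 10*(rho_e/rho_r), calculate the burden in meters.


First, compute k:
rho_e / rho_r = 1.34 / 2.53 = 0.5296442688
k = 25 + 10 * 0.5296442688 = 30.29644269
Then, compute burden:
B = k * D / 1000 = 30.29644269 * 118 / 1000
= 3574.980237 / 1000
= 3.575 m

3.575 m


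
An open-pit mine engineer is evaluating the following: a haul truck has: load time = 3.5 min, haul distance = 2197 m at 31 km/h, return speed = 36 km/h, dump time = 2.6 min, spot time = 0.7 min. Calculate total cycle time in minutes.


Convert haul speed to m/min: 31 * 1000/60 = 516.6666667 m/min
Haul time = 2197 / 516.6666667 = 4.252258065 min
Convert return speed to m/min: 36 * 1000/60 = 600 m/min
Return time = 2197 / 600 = 3.661666667 min
Total cycle time:
= 3.5 + 4.252258065 + 2.6 + 3.661666667 + 0.7
= 14.7139 min

14.7139 min


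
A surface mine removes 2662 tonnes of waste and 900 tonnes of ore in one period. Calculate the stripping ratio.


Stripping ratio = waste tonnage / ore tonnage
= 2662 / 900
= 2.9578

2.9578


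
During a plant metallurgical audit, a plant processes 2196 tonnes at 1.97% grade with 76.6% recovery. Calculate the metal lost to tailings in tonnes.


10.1231 tonnes

Total metal in feed:
= 2196 * 1.97 / 100 = 43.2612 tonnes
Metal recovered:
= 43.2612 * 76.6 / 100 = 33.1380792 tonnes
Metal lost to tailings:
= 43.2612 - 33.1380792
= 10.1231 tonnes


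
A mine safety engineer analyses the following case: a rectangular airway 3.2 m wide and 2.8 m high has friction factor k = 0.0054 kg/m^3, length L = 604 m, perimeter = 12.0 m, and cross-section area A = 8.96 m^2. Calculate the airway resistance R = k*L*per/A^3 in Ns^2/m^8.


0.0544 Ns^2/m^8

Compute the numerator:
k * L * per = 0.0054 * 604 * 12.0
= 39.1392
Compute the denominator:
A^3 = 8.96^3 = 719.323136
Resistance:
R = 39.1392 / 719.323136
= 0.0544 Ns^2/m^8


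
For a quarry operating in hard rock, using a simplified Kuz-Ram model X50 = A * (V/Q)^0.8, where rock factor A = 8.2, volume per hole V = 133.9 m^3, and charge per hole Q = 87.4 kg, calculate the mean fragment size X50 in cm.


11.5353 cm

Compute V/Q:
V/Q = 133.9 / 87.4 = 1.532036613
Raise to the power 0.8:
(V/Q)^0.8 = 1.532036613^0.8 = 1.40674479
Multiply by A:
X50 = 8.2 * 1.40674479
= 11.5353 cm


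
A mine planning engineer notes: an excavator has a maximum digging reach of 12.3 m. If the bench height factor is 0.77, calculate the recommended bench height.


9.471 m

Bench height = reach * factor
= 12.3 * 0.77
= 9.471 m


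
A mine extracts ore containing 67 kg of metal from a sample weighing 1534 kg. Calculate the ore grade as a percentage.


Ore grade = (metal mass / ore mass) * 100
= (67 / 1534) * 100
= 0.04367666232 * 100
= 4.3677%

4.3677%


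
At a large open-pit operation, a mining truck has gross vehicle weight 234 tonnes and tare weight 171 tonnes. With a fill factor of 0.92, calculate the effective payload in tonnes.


Maximum payload = gross - tare
= 234 - 171 = 63 tonnes
Effective payload = max payload * fill factor
= 63 * 0.92
= 57.96 tonnes

57.96 tonnes


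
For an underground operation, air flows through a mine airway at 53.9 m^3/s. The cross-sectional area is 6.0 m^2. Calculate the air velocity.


8.9833 m/s

Velocity = flow rate / cross-sectional area
= 53.9 / 6.0
= 8.9833 m/s


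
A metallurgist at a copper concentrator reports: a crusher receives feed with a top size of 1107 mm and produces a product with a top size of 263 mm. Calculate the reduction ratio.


4.2091

Reduction ratio = feed size / product size
= 1107 / 263
= 4.2091


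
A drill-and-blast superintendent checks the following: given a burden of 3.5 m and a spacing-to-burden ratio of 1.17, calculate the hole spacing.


4.095 m

Spacing = burden * ratio
= 3.5 * 1.17
= 4.095 m


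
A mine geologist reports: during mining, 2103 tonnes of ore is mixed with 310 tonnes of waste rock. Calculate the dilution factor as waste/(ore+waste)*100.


Total material = ore + waste
= 2103 + 310 = 2413 tonnes
Dilution = waste / total * 100
= 310 / 2413 * 100
= 0.1284707833 * 100
= 12.8471%

12.8471%


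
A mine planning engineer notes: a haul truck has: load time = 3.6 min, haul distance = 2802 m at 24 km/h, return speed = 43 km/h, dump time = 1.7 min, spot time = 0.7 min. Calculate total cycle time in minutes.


Convert haul speed to m/min: 24 * 1000/60 = 400 m/min
Haul time = 2802 / 400 = 7.005 min
Convert return speed to m/min: 43 * 1000/60 = 716.6666667 m/min
Return time = 2802 / 716.6666667 = 3.909767442 min
Total cycle time:
= 3.6 + 7.005 + 1.7 + 3.909767442 + 0.7
= 16.9148 min

16.9148 min


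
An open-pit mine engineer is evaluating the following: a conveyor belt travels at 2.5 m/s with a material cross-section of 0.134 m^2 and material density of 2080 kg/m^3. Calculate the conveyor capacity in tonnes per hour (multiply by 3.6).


Volumetric flow = speed * area
= 2.5 * 0.134 = 0.335 m^3/s
Mass flow = volumetric * density
= 0.335 * 2080 = 696.8 kg/s
Convert to t/h: multiply by 3.6
Capacity = 696.8 * 3.6
= 2508.48 t/h

2508.48 t/h


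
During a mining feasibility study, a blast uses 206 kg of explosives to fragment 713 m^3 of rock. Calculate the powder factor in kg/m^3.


0.2889 kg/m^3

Powder factor = explosive mass / rock volume
= 206 / 713
= 0.2889 kg/m^3


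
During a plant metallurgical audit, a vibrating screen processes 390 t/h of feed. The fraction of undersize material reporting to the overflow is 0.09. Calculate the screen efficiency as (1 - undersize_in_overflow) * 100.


91.0%

Screen efficiency = (1 - fraction of undersize in overflow) * 100
= (1 - 0.09) * 100
= 0.91 * 100
= 91.0%


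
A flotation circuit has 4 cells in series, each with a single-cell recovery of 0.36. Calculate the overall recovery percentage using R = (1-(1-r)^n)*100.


Complement of single-cell recovery:
1 - r = 1 - 0.36 = 0.64
Raise to power n:
(1 - r)^4 = 0.64^4 = 0.16777216
Overall recovery:
R = (1 - 0.16777216) * 100
= 83.2228%

83.2228%


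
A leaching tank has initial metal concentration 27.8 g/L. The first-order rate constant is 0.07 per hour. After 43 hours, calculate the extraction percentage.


Compute the exponent:
-k * t = -0.07 * 43 = -3.01
Remaining concentration:
C = 27.8 * exp(-3.01)
= 27.8 * 0.04929167876
= 1.37030867 g/L
Extracted = 27.8 - 1.37030867 = 26.42969133 g/L
Extraction % = 26.42969133 / 27.8 * 100
= 95.0708%

95.0708%


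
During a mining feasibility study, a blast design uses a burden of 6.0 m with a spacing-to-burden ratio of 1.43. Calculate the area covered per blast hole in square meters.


First, find the spacing:
Spacing = burden * ratio = 6.0 * 1.43
= 8.58 m
Then, calculate the area:
Area = burden * spacing = 6.0 * 8.58
= 51.48 m^2

51.48 m^2


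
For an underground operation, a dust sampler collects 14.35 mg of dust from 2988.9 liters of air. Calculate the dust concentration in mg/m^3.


Convert liters to m^3: 1 m^3 = 1000 L
Concentration = mass / volume * 1000
= 14.35 / 2988.9 * 1000
= 0.004801097394 * 1000
= 4.8011 mg/m^3

4.8011 mg/m^3


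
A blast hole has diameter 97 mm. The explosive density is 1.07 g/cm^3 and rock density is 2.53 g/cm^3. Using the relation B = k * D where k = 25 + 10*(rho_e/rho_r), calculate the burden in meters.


First, compute k:
rho_e / rho_r = 1.07 / 2.53 = 0.4229249012
k = 25 + 10 * 0.4229249012 = 29.22924901
Then, compute burden:
B = k * D / 1000 = 29.22924901 * 97 / 1000
= 2835.237154 / 1000
= 2.8352 m

2.8352 m


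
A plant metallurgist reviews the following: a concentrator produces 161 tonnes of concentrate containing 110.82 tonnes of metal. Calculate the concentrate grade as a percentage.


Grade = (metal in concentrate / concentrate mass) * 100
= (110.82 / 161) * 100
= 0.6883229814 * 100
= 68.8323%

68.8323%


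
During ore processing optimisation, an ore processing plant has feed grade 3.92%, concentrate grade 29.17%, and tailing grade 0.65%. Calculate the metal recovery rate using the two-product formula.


85.3196%

Using the two-product formula:
R = 100 * c * (f - t) / (f * (c - t))
Numerator = 100 * 29.17 * (3.92 - 0.65)
= 100 * 29.17 * 3.27
= 9538.59
Denominator = 3.92 * (29.17 - 0.65)
= 3.92 * 28.52
= 111.7984
R = 9538.59 / 111.7984
= 85.3196%


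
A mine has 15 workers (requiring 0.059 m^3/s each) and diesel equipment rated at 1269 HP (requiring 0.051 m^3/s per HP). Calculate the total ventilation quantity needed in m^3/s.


65.604 m^3/s

Airflow for workers:
Q_people = 15 * 0.059 = 0.885 m^3/s
Airflow for diesel equipment:
Q_diesel = 1269 * 0.051 = 64.719 m^3/s
Total ventilation:
Q_total = 0.885 + 64.719
= 65.604 m^3/s


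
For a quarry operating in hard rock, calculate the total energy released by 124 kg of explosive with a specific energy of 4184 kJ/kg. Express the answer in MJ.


Energy = mass * specific_energy / 1000
= 124 * 4184 / 1000
= 518816 / 1000
= 518.816 MJ

518.816 MJ


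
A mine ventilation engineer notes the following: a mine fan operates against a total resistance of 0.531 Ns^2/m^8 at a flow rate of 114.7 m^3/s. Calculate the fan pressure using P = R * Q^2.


6985.8838 Pa

Compute Q^2:
Q^2 = 114.7^2 = 13156.09
Compute pressure:
P = R * Q^2 = 0.531 * 13156.09
= 6985.8838 Pa


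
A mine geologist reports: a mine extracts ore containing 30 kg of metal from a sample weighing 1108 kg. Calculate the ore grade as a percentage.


2.7076%

Ore grade = (metal mass / ore mass) * 100
= (30 / 1108) * 100
= 0.02707581227 * 100
= 2.7076%


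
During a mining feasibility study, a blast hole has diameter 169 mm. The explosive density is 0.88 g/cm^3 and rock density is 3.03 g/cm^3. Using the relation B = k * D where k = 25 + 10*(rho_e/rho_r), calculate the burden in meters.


4.7158 m

First, compute k:
rho_e / rho_r = 0.88 / 3.03 = 0.2904290429
k = 25 + 10 * 0.2904290429 = 27.90429043
Then, compute burden:
B = k * D / 1000 = 27.90429043 * 169 / 1000
= 4715.825083 / 1000
= 4.7158 m


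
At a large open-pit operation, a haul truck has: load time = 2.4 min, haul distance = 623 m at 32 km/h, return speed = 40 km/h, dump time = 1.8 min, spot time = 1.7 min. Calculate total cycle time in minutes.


Convert haul speed to m/min: 32 * 1000/60 = 533.3333333 m/min
Haul time = 623 / 533.3333333 = 1.168125 min
Convert return speed to m/min: 40 * 1000/60 = 666.6666667 m/min
Return time = 623 / 666.6666667 = 0.9345 min
Total cycle time:
= 2.4 + 1.168125 + 1.8 + 0.9345 + 1.7
= 8.0026 min

8.0026 min


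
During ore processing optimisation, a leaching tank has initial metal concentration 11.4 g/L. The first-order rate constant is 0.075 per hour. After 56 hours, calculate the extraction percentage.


Compute the exponent:
-k * t = -0.075 * 56 = -4.2
Remaining concentration:
C = 11.4 * exp(-4.2)
= 11.4 * 0.01499557682
= 0.1709495758 g/L
Extracted = 11.4 - 0.1709495758 = 11.22905042 g/L
Extraction % = 11.22905042 / 11.4 * 100
= 98.5004%

98.5004%


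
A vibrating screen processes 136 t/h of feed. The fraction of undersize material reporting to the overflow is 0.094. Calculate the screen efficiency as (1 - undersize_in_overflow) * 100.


Screen efficiency = (1 - fraction of undersize in overflow) * 100
= (1 - 0.094) * 100
= 0.906 * 100
= 90.6%

90.6%


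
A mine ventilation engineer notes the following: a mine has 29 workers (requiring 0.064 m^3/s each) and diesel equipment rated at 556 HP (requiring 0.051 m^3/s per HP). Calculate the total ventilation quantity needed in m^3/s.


Airflow for workers:
Q_people = 29 * 0.064 = 1.856 m^3/s
Airflow for diesel equipment:
Q_diesel = 556 * 0.051 = 28.356 m^3/s
Total ventilation:
Q_total = 1.856 + 28.356
= 30.212 m^3/s

30.212 m^3/s


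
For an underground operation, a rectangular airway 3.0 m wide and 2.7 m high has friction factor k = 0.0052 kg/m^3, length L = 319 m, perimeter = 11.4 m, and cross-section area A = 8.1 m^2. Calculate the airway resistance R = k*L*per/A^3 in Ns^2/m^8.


Compute the numerator:
k * L * per = 0.0052 * 319 * 11.4
= 18.91032
Compute the denominator:
A^3 = 8.1^3 = 531.441
Resistance:
R = 18.91032 / 531.441
= 0.0356 Ns^2/m^8

0.0356 Ns^2/m^8


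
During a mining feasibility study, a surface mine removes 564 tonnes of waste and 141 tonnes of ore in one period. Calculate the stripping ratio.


4.0

Stripping ratio = waste tonnage / ore tonnage
= 564 / 141
= 4.0


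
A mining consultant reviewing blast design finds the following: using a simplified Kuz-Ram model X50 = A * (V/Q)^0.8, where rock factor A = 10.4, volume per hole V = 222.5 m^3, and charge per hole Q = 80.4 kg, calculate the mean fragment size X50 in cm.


23.4797 cm

Compute V/Q:
V/Q = 222.5 / 80.4 = 2.767412935
Raise to the power 0.8:
(V/Q)^0.8 = 2.767412935^0.8 = 2.2576633
Multiply by A:
X50 = 10.4 * 2.2576633
= 23.4797 cm


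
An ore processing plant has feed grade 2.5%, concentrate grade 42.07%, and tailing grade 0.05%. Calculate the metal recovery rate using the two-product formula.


98.1166%

Using the two-product formula:
R = 100 * c * (f - t) / (f * (c - t))
Numerator = 100 * 42.07 * (2.5 - 0.05)
= 100 * 42.07 * 2.45
= 10307.15
Denominator = 2.5 * (42.07 - 0.05)
= 2.5 * 42.02
= 105.05
R = 10307.15 / 105.05
= 98.1166%


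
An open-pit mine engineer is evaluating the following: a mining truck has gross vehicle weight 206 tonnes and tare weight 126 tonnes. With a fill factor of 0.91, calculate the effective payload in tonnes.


72.8 tonnes

Maximum payload = gross - tare
= 206 - 126 = 80 tonnes
Effective payload = max payload * fill factor
= 80 * 0.91
= 72.8 tonnes


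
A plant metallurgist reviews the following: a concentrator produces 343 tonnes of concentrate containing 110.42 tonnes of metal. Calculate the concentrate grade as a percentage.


Grade = (metal in concentrate / concentrate mass) * 100
= (110.42 / 343) * 100
= 0.3219241983 * 100
= 32.1924%

32.1924%


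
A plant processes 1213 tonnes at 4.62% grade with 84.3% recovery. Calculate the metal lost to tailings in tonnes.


Total metal in feed:
= 1213 * 4.62 / 100 = 56.0406 tonnes
Metal recovered:
= 56.0406 * 84.3 / 100 = 47.2422258 tonnes
Metal lost to tailings:
= 56.0406 - 47.2422258
= 8.7984 tonnes

8.7984 tonnes


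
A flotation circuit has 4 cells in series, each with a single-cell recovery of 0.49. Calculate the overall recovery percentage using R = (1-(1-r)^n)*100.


Complement of single-cell recovery:
1 - r = 1 - 0.49 = 0.51
Raise to power n:
(1 - r)^4 = 0.51^4 = 0.06765201
Overall recovery:
R = (1 - 0.06765201) * 100
= 93.2348%

93.2348%


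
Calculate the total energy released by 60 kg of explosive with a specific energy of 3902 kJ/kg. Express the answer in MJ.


234.12 MJ

Energy = mass * specific_energy / 1000
= 60 * 3902 / 1000
= 234120 / 1000
= 234.12 MJ


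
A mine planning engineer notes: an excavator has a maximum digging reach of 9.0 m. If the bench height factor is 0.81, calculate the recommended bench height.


7.29 m

Bench height = reach * factor
= 9.0 * 0.81
= 7.29 m


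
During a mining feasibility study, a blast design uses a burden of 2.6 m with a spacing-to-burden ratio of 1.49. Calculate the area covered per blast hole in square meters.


First, find the spacing:
Spacing = burden * ratio = 2.6 * 1.49
= 3.874 m
Then, calculate the area:
Area = burden * spacing = 2.6 * 3.874
= 10.0724 m^2

10.0724 m^2


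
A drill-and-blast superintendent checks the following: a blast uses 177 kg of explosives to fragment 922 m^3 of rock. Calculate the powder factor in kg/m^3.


0.192 kg/m^3

Powder factor = explosive mass / rock volume
= 177 / 922
= 0.192 kg/m^3


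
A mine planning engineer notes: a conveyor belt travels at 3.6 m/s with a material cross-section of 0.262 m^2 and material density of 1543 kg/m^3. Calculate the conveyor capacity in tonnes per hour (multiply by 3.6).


5239.2874 t/h

Volumetric flow = speed * area
= 3.6 * 0.262 = 0.9432 m^3/s
Mass flow = volumetric * density
= 0.9432 * 1543 = 1455.3576 kg/s
Convert to t/h: multiply by 3.6
Capacity = 1455.3576 * 3.6
= 5239.2874 t/h


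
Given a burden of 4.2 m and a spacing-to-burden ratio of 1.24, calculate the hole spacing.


5.208 m

Spacing = burden * ratio
= 4.2 * 1.24
= 5.208 m


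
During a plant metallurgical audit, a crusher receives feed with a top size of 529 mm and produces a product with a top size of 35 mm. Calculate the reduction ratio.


Reduction ratio = feed size / product size
= 529 / 35
= 15.1143

15.1143


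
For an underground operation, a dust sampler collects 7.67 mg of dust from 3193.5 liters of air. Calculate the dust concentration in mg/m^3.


Convert liters to m^3: 1 m^3 = 1000 L
Concentration = mass / volume * 1000
= 7.67 / 3193.5 * 1000
= 0.002401753562 * 1000
= 2.4018 mg/m^3

2.4018 mg/m^3


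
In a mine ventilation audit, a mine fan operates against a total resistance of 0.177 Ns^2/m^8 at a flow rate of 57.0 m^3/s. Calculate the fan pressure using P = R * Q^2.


575.073 Pa

Compute Q^2:
Q^2 = 57.0^2 = 3249.0
Compute pressure:
P = R * Q^2 = 0.177 * 3249.0
= 575.073 Pa


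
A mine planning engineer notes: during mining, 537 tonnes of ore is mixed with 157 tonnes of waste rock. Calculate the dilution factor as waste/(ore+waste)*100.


Total material = ore + waste
= 537 + 157 = 694 tonnes
Dilution = waste / total * 100
= 157 / 694 * 100
= 0.2262247839 * 100
= 22.6225%

22.6225%


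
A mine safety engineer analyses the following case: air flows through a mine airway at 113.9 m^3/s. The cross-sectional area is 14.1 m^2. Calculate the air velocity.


8.078 m/s

Velocity = flow rate / cross-sectional area
= 113.9 / 14.1
= 8.078 m/s


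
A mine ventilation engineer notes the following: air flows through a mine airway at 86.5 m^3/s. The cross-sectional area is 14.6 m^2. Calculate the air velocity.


5.9247 m/s

Velocity = flow rate / cross-sectional area
= 86.5 / 14.6
= 5.9247 m/s


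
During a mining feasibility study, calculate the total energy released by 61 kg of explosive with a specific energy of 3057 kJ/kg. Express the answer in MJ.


186.477 MJ

Energy = mass * specific_energy / 1000
= 61 * 3057 / 1000
= 186477 / 1000
= 186.477 MJ


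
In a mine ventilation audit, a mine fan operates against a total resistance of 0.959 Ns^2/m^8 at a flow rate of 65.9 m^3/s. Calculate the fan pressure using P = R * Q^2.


Compute Q^2:
Q^2 = 65.9^2 = 4342.81
Compute pressure:
P = R * Q^2 = 0.959 * 4342.81
= 4164.7548 Pa

4164.7548 Pa


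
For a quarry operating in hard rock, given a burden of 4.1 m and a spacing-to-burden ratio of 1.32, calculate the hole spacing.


5.412 m

Spacing = burden * ratio
= 4.1 * 1.32
= 5.412 m


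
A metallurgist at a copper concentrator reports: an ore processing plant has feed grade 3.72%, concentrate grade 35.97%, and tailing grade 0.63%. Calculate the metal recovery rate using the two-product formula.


84.5453%

Using the two-product formula:
R = 100 * c * (f - t) / (f * (c - t))
Numerator = 100 * 35.97 * (3.72 - 0.63)
= 100 * 35.97 * 3.09
= 11114.73
Denominator = 3.72 * (35.97 - 0.63)
= 3.72 * 35.34
= 131.4648
R = 11114.73 / 131.4648
= 84.5453%


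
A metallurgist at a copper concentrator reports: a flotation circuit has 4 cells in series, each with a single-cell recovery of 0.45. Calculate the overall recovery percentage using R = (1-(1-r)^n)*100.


Complement of single-cell recovery:
1 - r = 1 - 0.45 = 0.55
Raise to power n:
(1 - r)^4 = 0.55^4 = 0.09150625
Overall recovery:
R = (1 - 0.09150625) * 100
= 90.8494%

90.8494%


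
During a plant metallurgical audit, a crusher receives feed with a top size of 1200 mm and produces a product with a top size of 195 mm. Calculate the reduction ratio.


Reduction ratio = feed size / product size
= 1200 / 195
= 6.1538

6.1538


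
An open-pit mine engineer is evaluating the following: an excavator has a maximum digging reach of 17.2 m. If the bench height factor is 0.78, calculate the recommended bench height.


13.416 m

Bench height = reach * factor
= 17.2 * 0.78
= 13.416 m


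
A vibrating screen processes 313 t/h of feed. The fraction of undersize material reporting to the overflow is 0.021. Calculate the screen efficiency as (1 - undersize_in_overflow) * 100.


Screen efficiency = (1 - fraction of undersize in overflow) * 100
= (1 - 0.021) * 100
= 0.979 * 100
= 97.9%

97.9%


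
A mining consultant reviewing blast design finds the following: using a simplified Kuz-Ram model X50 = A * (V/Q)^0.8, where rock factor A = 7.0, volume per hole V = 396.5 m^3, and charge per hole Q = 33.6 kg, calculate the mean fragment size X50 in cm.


50.4221 cm

Compute V/Q:
V/Q = 396.5 / 33.6 = 11.80059524
Raise to the power 0.8:
(V/Q)^0.8 = 11.80059524^0.8 = 7.203161157
Multiply by A:
X50 = 7.0 * 7.203161157
= 50.4221 cm


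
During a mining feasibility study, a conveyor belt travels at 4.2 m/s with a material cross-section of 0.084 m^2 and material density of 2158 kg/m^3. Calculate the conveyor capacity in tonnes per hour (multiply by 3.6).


2740.8326 t/h

Volumetric flow = speed * area
= 4.2 * 0.084 = 0.3528 m^3/s
Mass flow = volumetric * density
= 0.3528 * 2158 = 761.3424 kg/s
Convert to t/h: multiply by 3.6
Capacity = 761.3424 * 3.6
= 2740.8326 t/h


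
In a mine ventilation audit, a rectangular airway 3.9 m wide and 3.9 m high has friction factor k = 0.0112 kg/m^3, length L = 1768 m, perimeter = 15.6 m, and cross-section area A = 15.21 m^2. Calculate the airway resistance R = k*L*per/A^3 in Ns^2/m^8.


Compute the numerator:
k * L * per = 0.0112 * 1768 * 15.6
= 308.90496
Compute the denominator:
A^3 = 15.21^3 = 3518.743761
Resistance:
R = 308.90496 / 3518.743761
= 0.0878 Ns^2/m^8

0.0878 Ns^2/m^8


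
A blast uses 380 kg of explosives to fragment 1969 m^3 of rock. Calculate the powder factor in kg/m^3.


0.193 kg/m^3

Powder factor = explosive mass / rock volume
= 380 / 1969
= 0.193 kg/m^3


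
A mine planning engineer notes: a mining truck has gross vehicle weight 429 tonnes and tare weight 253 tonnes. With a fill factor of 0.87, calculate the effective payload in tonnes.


153.12 tonnes

Maximum payload = gross - tare
= 429 - 253 = 176 tonnes
Effective payload = max payload * fill factor
= 176 * 0.87
= 153.12 tonnes


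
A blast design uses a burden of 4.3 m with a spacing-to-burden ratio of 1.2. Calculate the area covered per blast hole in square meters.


22.188 m^2

First, find the spacing:
Spacing = burden * ratio = 4.3 * 1.2
= 5.16 m
Then, calculate the area:
Area = burden * spacing = 4.3 * 5.16
= 22.188 m^2


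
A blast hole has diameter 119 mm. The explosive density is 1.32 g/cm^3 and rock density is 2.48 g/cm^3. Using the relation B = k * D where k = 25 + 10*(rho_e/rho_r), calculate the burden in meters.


First, compute k:
rho_e / rho_r = 1.32 / 2.48 = 0.5322580645
k = 25 + 10 * 0.5322580645 = 30.32258065
Then, compute burden:
B = k * D / 1000 = 30.32258065 * 119 / 1000
= 3608.387097 / 1000
= 3.6084 m

3.6084 m


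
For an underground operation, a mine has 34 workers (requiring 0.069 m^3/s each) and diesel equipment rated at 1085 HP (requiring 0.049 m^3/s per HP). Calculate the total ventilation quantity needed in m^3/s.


55.511 m^3/s

Airflow for workers:
Q_people = 34 * 0.069 = 2.346 m^3/s
Airflow for diesel equipment:
Q_diesel = 1085 * 0.049 = 53.165 m^3/s
Total ventilation:
Q_total = 2.346 + 53.165
= 55.511 m^3/s


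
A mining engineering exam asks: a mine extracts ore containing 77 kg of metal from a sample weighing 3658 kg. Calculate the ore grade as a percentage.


2.105%

Ore grade = (metal mass / ore mass) * 100
= (77 / 3658) * 100
= 0.02104975396 * 100
= 2.105%


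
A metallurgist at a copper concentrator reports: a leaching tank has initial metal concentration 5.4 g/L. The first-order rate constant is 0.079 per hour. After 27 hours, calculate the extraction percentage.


88.1519%

Compute the exponent:
-k * t = -0.079 * 27 = -2.133
Remaining concentration:
C = 5.4 * exp(-2.133)
= 5.4 * 0.1184813162
= 0.6397991075 g/L
Extracted = 5.4 - 0.6397991075 = 4.760200892 g/L
Extraction % = 4.760200892 / 5.4 * 100
= 88.1519%


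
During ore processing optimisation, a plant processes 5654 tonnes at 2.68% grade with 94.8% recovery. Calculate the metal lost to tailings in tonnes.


7.8794 tonnes

Total metal in feed:
= 5654 * 2.68 / 100 = 151.5272 tonnes
Metal recovered:
= 151.5272 * 94.8 / 100 = 143.6477856 tonnes
Metal lost to tailings:
= 151.5272 - 143.6477856
= 7.8794 tonnes


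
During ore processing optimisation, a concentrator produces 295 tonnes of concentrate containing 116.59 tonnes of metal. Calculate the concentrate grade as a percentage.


Grade = (metal in concentrate / concentrate mass) * 100
= (116.59 / 295) * 100
= 0.395220339 * 100
= 39.522%

39.522%
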